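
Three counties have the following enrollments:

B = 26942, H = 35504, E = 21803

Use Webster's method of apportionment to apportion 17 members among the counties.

Standard divisor 84249/17 ≈ 4955.824; standard quotas: B 5.436, H 7.164, E 4.399.
Rounding to the nearest integer gives 5, 7, 4 = 16 seats, so the divisor must be adjusted.
With modified divisor 4870: modified quotas B 5.532, H 7.290, E 4.477.
Rounding to the nearest integer: B 6, H 7, E 4 (total 17).

B 6, H 7, E 4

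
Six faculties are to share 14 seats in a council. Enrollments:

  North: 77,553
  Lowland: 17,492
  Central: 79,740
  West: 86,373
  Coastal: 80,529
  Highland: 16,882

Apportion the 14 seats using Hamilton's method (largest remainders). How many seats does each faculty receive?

Standard divisor: 358569 ÷ 14 ≈ 25612.071.
Standard quotas: North 3.0280, Lowland 0.6830, Central 3.1134, West 3.3724, Coastal 3.1442, Highland 0.6591.
Lower quotas: North 3, Lowland 0, Central 3, West 3, Coastal 3, Highland 0 (sum 12, leaving 2 seats).
Remainders in descending order: Lowland 0.6830, Highland 0.6591, West 0.3724, Coastal 0.1442, Central 0.1134, North 0.0280.
Largest remainders: Lowland, Highland receive the extra seats.

North: 3, Lowland: 1, Central: 3, West: 3, Coastal: 3, Highland: 1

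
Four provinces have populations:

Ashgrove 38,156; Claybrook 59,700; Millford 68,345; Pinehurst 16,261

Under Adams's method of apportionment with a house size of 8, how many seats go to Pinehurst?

1

Standard divisor 182462/8 ≈ 22807.75; standard quotas: Ashgrove 1.673, Claybrook 2.618, Millford 2.997, Pinehurst 0.713.
Rounding up gives 2, 3, 3, 1 = 9 seats, so the divisor must be adjusted.
With modified divisor 32000: modified quotas Ashgrove 1.192, Claybrook 1.866, Millford 2.136, Pinehurst 0.508.
Rounding up: Ashgrove 2, Claybrook 2, Millford 3, Pinehurst 1 (total 8).
Pinehurst receives 1.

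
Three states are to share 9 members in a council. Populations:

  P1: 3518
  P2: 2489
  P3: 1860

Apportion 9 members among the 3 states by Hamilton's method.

Total 7867; standard divisor 7867/9 ≈ 874.111.
Standard quotas: P1 4.025, P2 2.847, P3 2.128.
Lower quotas: P1 4, P2 2, P3 2 (sum 8, leaving 1 seat).
Remainders in descending order: P2 0.847, P3 0.128, P1 0.025.
Largest remainder: P2 receives the extra seat.

P1 4, P2 3, P3 2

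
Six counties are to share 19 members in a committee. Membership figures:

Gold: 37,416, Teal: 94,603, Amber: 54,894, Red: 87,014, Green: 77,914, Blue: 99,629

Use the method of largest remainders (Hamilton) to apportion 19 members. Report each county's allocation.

The standard divisor is 451470/19 ≈ 23761.579.
Standard quotas: Gold 1.5746, Teal 3.9813, Amber 2.3102, Red 3.6620, Green 3.2790, Blue 4.1929.
Lower quotas: Gold 1, Teal 3, Amber 2, Red 3, Green 3, Blue 4 (sum 16, leaving 3 seats).
Remainders in descending order: Teal 0.9813, Red 0.6620, Gold 0.5746, Amber 0.3102, Green 0.2790, Blue 0.1929.
Largest remainders: Teal, Red, Gold receive the extra seats.

Gold 2, Teal 4, Amber 2, Red 4, Green 3, Blue 4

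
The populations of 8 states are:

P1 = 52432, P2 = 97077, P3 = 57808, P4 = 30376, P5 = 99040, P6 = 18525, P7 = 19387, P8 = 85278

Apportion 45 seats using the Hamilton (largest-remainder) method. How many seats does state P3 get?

Total 459923; standard divisor 459923/45 ≈ 10220.511.
Standard quotas: P1 5.1301, P2 9.4983, P3 5.6561, P4 2.9721, P5 9.6903, P6 1.8125, P7 1.8969, P8 8.3438.
Lower quotas: P1 5, P2 9, P3 5, P4 2, P5 9, P6 1, P7 1, P8 8 (sum 40, leaving 5 seats).
Remainders in descending order: P4 0.9721, P7 0.8969, P6 0.8125, P5 0.6903, P3 0.6561, P2 0.4983, P8 0.3438, P1 0.1301.
The surplus seats go to P4, P7, P6, P5, P3.
P3 receives 6.

6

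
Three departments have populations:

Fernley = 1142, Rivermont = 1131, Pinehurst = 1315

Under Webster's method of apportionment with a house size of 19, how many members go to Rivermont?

6

Standard divisor 3588/19 ≈ 188.842; standard quotas: Fernley 6.047, Rivermont 5.989, Pinehurst 6.963.
Rounding to the nearest integer gives Fernley 6, Rivermont 6, Pinehurst 7 — total 19, matching the house size, so no adjustment is needed.
Rivermont receives 6.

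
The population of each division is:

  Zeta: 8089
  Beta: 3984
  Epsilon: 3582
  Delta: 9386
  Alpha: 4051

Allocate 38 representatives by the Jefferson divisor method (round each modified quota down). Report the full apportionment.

Standard divisor 29092/38 ≈ 765.579; standard quotas: Zeta 10.566, Beta 5.204, Epsilon 4.679, Delta 12.260, Alpha 5.291.
Rounding down gives 10, 5, 4, 12, 5 = 36 seats, so the divisor must be adjusted.
With modified divisor 720: modified quotas Zeta 11.235, Beta 5.533, Epsilon 4.975, Delta 13.036, Alpha 5.626.
Rounding down: Zeta 11, Beta 5, Epsilon 4, Delta 13, Alpha 5 (total 38).

Zeta: 11; Beta: 5; Epsilon: 4; Delta: 13; Alpha: 5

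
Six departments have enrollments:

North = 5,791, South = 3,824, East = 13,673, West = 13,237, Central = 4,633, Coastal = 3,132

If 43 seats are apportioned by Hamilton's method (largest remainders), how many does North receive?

Standard divisor: 44290 ÷ 43 = 1030.
Standard quotas: North 5.6223, South 3.7126, East 13.2748, West 12.8515, Central 4.4981, Coastal 3.0408.
Lower quotas: North 5, South 3, East 13, West 12, Central 4, Coastal 3 (sum 40, leaving 3 seats).
Remainders in descending order: West 0.8515, South 0.7126, North 0.6223, Central 0.4981, East 0.2748, Coastal 0.0408.
Largest remainders: West, South, North receive the extra seats.
North receives 6.

6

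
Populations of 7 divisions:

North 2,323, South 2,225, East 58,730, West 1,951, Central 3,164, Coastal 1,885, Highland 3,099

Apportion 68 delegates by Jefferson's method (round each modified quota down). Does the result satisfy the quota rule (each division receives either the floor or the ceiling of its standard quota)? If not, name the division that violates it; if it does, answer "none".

East

Standard quotas: North 2.153, South 2.062, East 54.426, West 1.808, Central 2.932, Coastal 1.747, Highland 2.872.
Jefferson allocation: North 2, South 2, East 56, West 1, Central 3, Coastal 1, Highland 3.
East has quota 54.426 (lower 54, upper 55) but receives 56 — outside the quota interval.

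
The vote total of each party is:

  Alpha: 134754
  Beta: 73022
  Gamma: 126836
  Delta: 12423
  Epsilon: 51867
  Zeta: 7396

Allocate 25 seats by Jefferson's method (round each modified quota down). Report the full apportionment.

Alpha 9, Beta 5, Gamma 8, Delta 0, Epsilon 3, Zeta 0

Standard divisor 406298/25 ≈ 16251.92; standard quotas: Alpha 8.292, Beta 4.493, Gamma 7.804, Delta 0.764, Epsilon 3.191, Zeta 0.455.
Rounding down gives 8, 4, 7, 0, 3, 0 = 22 seats, so the divisor must be adjusted.
With modified divisor 14300: modified quotas Alpha 9.423, Beta 5.106, Gamma 8.870, Delta 0.869, Epsilon 3.627, Zeta 0.517.
Rounding down: Alpha 9, Beta 5, Gamma 8, Delta 0, Epsilon 3, Zeta 0 (total 25).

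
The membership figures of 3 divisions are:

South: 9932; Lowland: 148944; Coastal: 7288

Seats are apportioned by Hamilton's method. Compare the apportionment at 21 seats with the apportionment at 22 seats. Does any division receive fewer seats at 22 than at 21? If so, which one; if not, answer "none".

none

At 21 seats: South 1, Lowland 19, Coastal 1.
At 22 seats: South 1, Lowland 20, Coastal 1.
No division's allocation decreased.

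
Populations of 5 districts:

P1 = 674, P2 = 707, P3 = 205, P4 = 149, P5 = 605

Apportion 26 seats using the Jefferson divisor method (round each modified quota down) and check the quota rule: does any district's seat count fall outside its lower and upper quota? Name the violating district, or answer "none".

Standard quotas: P1 7.489, P2 7.856, P3 2.278, P4 1.656, P5 6.722.
Jefferson allocation: P1 8, P2 8, P3 2, P4 1, P5 7.
Every allocation lies between the lower and upper quota.

none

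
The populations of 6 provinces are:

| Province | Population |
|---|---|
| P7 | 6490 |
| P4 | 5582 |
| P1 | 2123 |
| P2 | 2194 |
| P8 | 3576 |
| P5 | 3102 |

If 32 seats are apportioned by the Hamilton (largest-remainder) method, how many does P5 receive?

4

The standard divisor is 23067/32 ≈ 720.844.
Standard quotas: P7 9.0033, P4 7.7437, P1 2.9452, P2 3.0437, P8 4.9609, P5 4.3033.
Lower quotas: P7 9, P4 7, P1 2, P2 3, P8 4, P5 4 (sum 29, leaving 3 seats).
Remainders in descending order: P8 0.9609, P1 0.9452, P4 0.7437, P5 0.3033, P2 0.0437, P7 0.0033.
The surplus seats go to P8, P1, P4.
P5 receives 4.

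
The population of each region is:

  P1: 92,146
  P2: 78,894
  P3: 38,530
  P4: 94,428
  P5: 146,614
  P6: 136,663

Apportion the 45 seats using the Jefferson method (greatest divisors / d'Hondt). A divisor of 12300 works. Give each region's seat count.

With modified divisor 12300: modified quotas P1 7.492, P2 6.414, P3 3.133, P4 7.677, P5 11.920, P6 11.111.
Rounding down: P1 7, P2 6, P3 3, P4 7, P5 11, P6 11 (total 45).

P1 7, P2 6, P3 3, P4 7, P5 11, P6 11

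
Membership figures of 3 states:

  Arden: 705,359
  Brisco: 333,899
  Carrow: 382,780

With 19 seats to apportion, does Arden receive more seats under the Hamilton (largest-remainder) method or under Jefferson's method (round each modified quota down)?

Hamilton: Arden 9, Brisco 5, Carrow 5.
Jefferson: Arden 10, Brisco 4, Carrow 5.
Arden gets 9 under Hamilton and 10 under Jefferson.

Jefferson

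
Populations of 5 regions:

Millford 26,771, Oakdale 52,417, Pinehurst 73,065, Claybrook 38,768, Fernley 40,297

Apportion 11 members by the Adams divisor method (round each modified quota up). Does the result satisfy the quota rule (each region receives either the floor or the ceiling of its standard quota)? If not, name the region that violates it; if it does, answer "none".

Standard quotas: Millford 1.273, Oakdale 2.493, Pinehurst 3.475, Claybrook 1.844, Fernley 1.916.
Adams allocation: Millford 2, Oakdale 2, Pinehurst 3, Claybrook 2, Fernley 2.
Every allocation lies between the lower and upper quota.

none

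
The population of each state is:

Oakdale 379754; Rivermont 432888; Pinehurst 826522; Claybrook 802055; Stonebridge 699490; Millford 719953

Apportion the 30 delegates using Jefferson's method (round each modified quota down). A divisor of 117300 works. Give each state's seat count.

Oakdale 3; Rivermont 3; Pinehurst 7; Claybrook 6; Stonebridge 5; Millford 6

With modified divisor 117300: modified quotas Oakdale 3.237, Rivermont 3.690, Pinehurst 7.046, Claybrook 6.838, Stonebridge 5.963, Millford 6.138.
Rounding down: Oakdale 3, Rivermont 3, Pinehurst 7, Claybrook 6, Stonebridge 5, Millford 6 (total 30).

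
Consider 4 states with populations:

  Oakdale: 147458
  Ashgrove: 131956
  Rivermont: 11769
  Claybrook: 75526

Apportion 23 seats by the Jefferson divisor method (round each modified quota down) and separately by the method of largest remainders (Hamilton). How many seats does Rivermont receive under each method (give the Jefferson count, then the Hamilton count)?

Jefferson: Oakdale 10, Ashgrove 8, Rivermont 0, Claybrook 5.
Hamilton: Oakdale 9, Ashgrove 8, Rivermont 1, Claybrook 5.
Rivermont gets 0 under Jefferson and 1 under Hamilton.

0 and 1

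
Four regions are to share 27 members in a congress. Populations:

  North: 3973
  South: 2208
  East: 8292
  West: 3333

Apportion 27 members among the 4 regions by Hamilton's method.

Total 17806; standard divisor 17806/27 ≈ 659.481.
Standard quotas: North 6.0244, South 3.3481, East 12.5735, West 5.0540.
Lower quotas: North 6, South 3, East 12, West 5 (sum 26, leaving 1 seat).
Remainders in descending order: East 0.5735, South 0.3481, West 0.0540, North 0.0244.
The surplus seat goes to East.

North 6, South 3, East 13, West 5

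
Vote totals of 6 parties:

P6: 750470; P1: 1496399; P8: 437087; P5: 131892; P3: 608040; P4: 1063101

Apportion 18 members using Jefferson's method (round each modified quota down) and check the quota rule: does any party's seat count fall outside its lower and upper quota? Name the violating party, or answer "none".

none

Standard quotas: P6 3.011, P1 6.003, P8 1.753, P5 0.529, P3 2.439, P4 4.265.
Jefferson allocation: P6 3, P1 7, P8 2, P5 0, P3 2, P4 4.
Every allocation lies between the lower and upper quota.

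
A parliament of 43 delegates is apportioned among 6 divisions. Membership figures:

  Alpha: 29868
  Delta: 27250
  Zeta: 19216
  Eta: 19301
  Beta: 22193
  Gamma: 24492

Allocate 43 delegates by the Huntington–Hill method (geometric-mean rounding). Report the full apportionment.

With divisor 3349: modified quotas Alpha 8.918, Delta 8.137, Zeta 5.738, Eta 5.763, Beta 6.627, Gamma 7.313.
Geometric-mean thresholds: Alpha √(8·9)=8.485, Delta √(8·9)=8.485, Zeta √(5·6)=5.477, Eta √(5·6)=5.477, Beta √(6·7)=6.481, Gamma √(7·8)=7.483.
Each quota rounded against its threshold gives Alpha 9, Delta 8, Zeta 6, Eta 6, Beta 7, Gamma 7 (total 43).

Alpha: 9; Delta: 8; Zeta: 6; Eta: 6; Beta: 7; Gamma: 7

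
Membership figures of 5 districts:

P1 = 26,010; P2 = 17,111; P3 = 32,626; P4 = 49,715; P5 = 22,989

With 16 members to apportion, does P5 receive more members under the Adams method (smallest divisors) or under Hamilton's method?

Adams

Adams: P1 3, P2 2, P3 3, P4 5, P5 3.
Hamilton: P1 3, P2 2, P3 4, P4 5, P5 2.
P5 gets 3 under Adams and 2 under Hamilton.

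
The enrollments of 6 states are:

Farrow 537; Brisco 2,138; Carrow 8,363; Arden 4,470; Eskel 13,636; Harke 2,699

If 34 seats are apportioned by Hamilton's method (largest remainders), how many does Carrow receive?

The standard divisor is 31843/34 ≈ 936.559.
Standard quotas: Farrow 0.5734, Brisco 2.2828, Carrow 8.9295, Arden 4.7728, Eskel 14.5597, Harke 2.8818.
Lower quotas: Farrow 0, Brisco 2, Carrow 8, Arden 4, Eskel 14, Harke 2 (sum 30, leaving 4 seats).
Remainders in descending order: Carrow 0.9295, Harke 0.8818, Arden 0.7728, Farrow 0.5734, Eskel 0.5597, Brisco 0.2828.
The surplus seats go to Carrow, Harke, Arden, Farrow.
Carrow receives 9.

9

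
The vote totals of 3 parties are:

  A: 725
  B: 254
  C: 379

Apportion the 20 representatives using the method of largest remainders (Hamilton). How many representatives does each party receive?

Standard divisor: 1358 ÷ 20 ≈ 67.9.
Standard quotas: A 10.677, B 3.741, C 5.582.
Lower quotas: A 10, B 3, C 5 (sum 18, leaving 2 seats).
Remainders in descending order: B 0.741, A 0.677, C 0.582.
The surplus seats go to B, A.

A: 11, B: 4, C: 5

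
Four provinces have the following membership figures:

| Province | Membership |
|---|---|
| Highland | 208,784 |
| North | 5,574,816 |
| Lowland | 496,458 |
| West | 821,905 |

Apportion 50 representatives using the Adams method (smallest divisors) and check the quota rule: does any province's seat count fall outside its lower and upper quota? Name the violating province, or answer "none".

Standard quotas: Highland 1.470, North 39.248, Lowland 3.495, West 5.786.
Adams allocation: Highland 2, North 38, Lowland 4, West 6.
North has quota 39.248 (lower 39, upper 40) but receives 38 — outside the quota interval.

North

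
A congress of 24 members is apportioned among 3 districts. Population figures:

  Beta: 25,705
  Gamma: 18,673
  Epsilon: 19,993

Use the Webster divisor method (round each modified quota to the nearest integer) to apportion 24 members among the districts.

Standard divisor 64371/24 ≈ 2682.125; standard quotas: Beta 9.584, Gamma 6.962, Epsilon 7.454.
Rounding to the nearest integer gives Beta 10, Gamma 7, Epsilon 7 — total 24, matching the house size, so no adjustment is needed.

Beta=10; Gamma=7; Epsilon=7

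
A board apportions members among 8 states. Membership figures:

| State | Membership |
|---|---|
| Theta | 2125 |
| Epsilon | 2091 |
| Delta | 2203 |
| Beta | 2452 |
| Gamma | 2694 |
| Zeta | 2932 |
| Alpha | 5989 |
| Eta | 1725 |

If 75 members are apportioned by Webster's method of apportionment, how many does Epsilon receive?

7

Standard divisor 22211/75 ≈ 296.147; standard quotas: Theta 7.175, Epsilon 7.061, Delta 7.439, Beta 8.280, Gamma 9.097, Zeta 9.900, Alpha 20.223, Eta 5.825.
Rounding to the nearest integer gives 7, 7, 7, 8, 9, 10, 20, 6 = 74 seats, so the divisor must be adjusted.
With modified divisor 292.9: modified quotas Theta 7.255, Epsilon 7.139, Delta 7.521, Beta 8.371, Gamma 9.198, Zeta 10.010, Alpha 20.447, Eta 5.889.
Rounding to the nearest integer: Theta 7, Epsilon 7, Delta 8, Beta 8, Gamma 9, Zeta 10, Alpha 20, Eta 6 (total 75).
Epsilon receives 7.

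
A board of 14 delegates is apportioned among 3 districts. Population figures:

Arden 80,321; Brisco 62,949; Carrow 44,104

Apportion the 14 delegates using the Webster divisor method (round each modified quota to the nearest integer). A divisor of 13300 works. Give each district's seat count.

With modified divisor 13300: modified quotas Arden 6.039, Brisco 4.733, Carrow 3.316.
Rounding to the nearest integer: Arden 6, Brisco 5, Carrow 3 (total 14).

Arden=6, Brisco=5, Carrow=3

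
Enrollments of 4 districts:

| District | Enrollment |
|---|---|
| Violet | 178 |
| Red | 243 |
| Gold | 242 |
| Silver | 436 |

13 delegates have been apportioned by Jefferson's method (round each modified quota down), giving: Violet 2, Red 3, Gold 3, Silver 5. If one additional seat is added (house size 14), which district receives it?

Silver

Priority for the next seat is population ÷ (current seats + 1).
Priorities: Violet 59.333, Red 60.750, Gold 60.500, Silver 72.667.
Highest priority: Silver.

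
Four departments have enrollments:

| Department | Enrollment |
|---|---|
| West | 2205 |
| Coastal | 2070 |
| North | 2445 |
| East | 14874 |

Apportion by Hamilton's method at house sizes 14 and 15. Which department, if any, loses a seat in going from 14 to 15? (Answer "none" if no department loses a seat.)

none

At 14 seats: West 1, Coastal 1, North 2, East 10.
At 15 seats: West 2, Coastal 1, North 2, East 10.
No department's allocation decreased.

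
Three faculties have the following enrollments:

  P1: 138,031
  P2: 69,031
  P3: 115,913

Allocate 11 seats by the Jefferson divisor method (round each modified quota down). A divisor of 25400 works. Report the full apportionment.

With modified divisor 25400: modified quotas P1 5.434, P2 2.718, P3 4.564.
Rounding down: P1 5, P2 2, P3 4 (total 11).

P1 5, P2 2, P3 4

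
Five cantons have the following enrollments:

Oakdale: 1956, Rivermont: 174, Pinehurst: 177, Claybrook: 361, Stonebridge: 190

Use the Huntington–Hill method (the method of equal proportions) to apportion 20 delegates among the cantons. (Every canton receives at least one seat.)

With divisor 140: modified quotas Oakdale 13.971, Rivermont 1.243, Pinehurst 1.264, Claybrook 2.579, Stonebridge 1.357.
Geometric-mean thresholds: Oakdale √(13·14)=13.491, Rivermont √(1·2)=1.414, Pinehurst √(1·2)=1.414, Claybrook √(2·3)=2.449, Stonebridge √(1·2)=1.414.
Each quota rounded against its threshold gives Oakdale 14, Rivermont 1, Pinehurst 1, Claybrook 3, Stonebridge 1 (total 20).

Oakdale 14, Rivermont 1, Pinehurst 1, Claybrook 3, Stonebridge 1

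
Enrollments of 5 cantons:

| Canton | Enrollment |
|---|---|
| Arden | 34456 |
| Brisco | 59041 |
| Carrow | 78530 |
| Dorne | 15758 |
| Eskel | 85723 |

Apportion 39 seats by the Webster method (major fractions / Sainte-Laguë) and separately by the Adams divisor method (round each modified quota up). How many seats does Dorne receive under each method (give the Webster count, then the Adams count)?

2 and 3

Webster: Arden 5, Brisco 9, Carrow 11, Dorne 2, Eskel 12.
Adams: Arden 5, Brisco 8, Carrow 11, Dorne 3, Eskel 12.
Dorne gets 2 under Webster and 3 under Adams.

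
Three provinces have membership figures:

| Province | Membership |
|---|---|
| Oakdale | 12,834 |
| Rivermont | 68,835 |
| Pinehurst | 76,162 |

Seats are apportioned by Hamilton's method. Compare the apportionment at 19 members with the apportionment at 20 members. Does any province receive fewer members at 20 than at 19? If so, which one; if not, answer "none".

At 19 seats: Oakdale 2, Rivermont 8, Pinehurst 9.
At 20 seats: Oakdale 1, Rivermont 9, Pinehurst 10.
Oakdale drops from 2 to 1.

Oakdale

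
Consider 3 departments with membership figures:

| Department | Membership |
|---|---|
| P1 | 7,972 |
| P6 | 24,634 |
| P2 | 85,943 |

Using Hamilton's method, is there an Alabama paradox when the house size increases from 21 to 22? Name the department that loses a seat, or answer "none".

P1

At 21 seats: P1 2, P6 4, P2 15.
At 22 seats: P1 1, P6 5, P2 16.
P1 drops from 2 to 1.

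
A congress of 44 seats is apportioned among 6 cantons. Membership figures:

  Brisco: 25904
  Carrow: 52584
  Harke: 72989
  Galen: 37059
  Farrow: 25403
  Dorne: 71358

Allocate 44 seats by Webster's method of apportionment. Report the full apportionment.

Brisco=4, Carrow=8, Harke=11, Galen=6, Farrow=4, Dorne=11

Standard divisor 285297/44 ≈ 6484.023; standard quotas: Brisco 3.995, Carrow 8.110, Harke 11.257, Galen 5.715, Farrow 3.918, Dorne 11.005.
Rounding to the nearest integer gives Brisco 4, Carrow 8, Harke 11, Galen 6, Farrow 4, Dorne 11 — total 44, matching the house size, so no adjustment is needed.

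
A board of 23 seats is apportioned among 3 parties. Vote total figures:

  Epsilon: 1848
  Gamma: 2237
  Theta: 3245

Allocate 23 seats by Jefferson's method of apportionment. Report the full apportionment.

Epsilon=6, Gamma=7, Theta=10

Standard divisor 7330/23 ≈ 318.696; standard quotas: Epsilon 5.799, Gamma 7.019, Theta 10.182.
Rounding down gives 5, 7, 10 = 22 seats, so the divisor must be adjusted.
With modified divisor 300: modified quotas Epsilon 6.160, Gamma 7.457, Theta 10.817.
Rounding down: Epsilon 6, Gamma 7, Theta 10 (total 23).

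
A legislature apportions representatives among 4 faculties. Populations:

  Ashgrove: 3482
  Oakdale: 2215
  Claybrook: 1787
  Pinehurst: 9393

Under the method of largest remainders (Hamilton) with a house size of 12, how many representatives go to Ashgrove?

2

Standard divisor: 16877 ÷ 12 ≈ 1406.417.
Standard quotas: Ashgrove 2.4758, Oakdale 1.5749, Claybrook 1.2706, Pinehurst 6.6787.
Lower quotas: Ashgrove 2, Oakdale 1, Claybrook 1, Pinehurst 6 (sum 10, leaving 2 seats).
Remainders in descending order: Pinehurst 0.6787, Oakdale 0.5749, Ashgrove 0.4758, Claybrook 0.2706.
The surplus seats go to Pinehurst, Oakdale.
Ashgrove receives 2.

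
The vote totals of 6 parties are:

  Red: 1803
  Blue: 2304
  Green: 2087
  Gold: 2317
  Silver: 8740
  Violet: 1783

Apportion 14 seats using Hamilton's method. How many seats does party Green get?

Standard divisor: 19034 ÷ 14 ≈ 1359.571.
Standard quotas: Red 1.3262, Blue 1.6947, Green 1.5350, Gold 1.7042, Silver 6.4285, Violet 1.3114.
Lower quotas: Red 1, Blue 1, Green 1, Gold 1, Silver 6, Violet 1 (sum 11, leaving 3 seats).
Remainders in descending order: Gold 0.7042, Blue 0.6947, Green 0.5350, Silver 0.4285, Red 0.3262, Violet 0.3114.
Largest remainders: Gold, Blue, Green receive the extra seats.
Green receives 2.

2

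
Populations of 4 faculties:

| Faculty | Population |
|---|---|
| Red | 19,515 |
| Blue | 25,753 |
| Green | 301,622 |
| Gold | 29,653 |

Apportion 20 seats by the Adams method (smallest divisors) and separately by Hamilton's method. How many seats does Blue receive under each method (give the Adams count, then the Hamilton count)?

2 and 1

Adams: Red 1, Blue 2, Green 15, Gold 2.
Hamilton: Red 1, Blue 1, Green 16, Gold 2.
Blue gets 2 under Adams and 1 under Hamilton.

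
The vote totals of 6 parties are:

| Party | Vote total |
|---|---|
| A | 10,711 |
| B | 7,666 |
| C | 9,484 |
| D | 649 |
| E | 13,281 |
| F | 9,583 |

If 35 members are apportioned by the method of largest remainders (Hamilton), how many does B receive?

The standard divisor is 51374/35 ≈ 1467.829.
Standard quotas: A 7.2972, B 5.2227, C 6.4612, D 0.4421, E 9.0481, F 6.5287.
Lower quotas: A 7, B 5, C 6, D 0, E 9, F 6 (sum 33, leaving 2 seats).
Remainders in descending order: F 0.5287, C 0.4612, D 0.4421, A 0.2972, B 0.2227, E 0.0481.
The surplus seats go to F, C.
B receives 5.

5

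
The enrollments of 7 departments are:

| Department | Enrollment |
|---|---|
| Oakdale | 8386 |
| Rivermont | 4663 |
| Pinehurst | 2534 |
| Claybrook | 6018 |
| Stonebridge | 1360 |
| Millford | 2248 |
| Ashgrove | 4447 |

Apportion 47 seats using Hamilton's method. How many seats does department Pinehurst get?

The standard divisor is 29656/47 ≈ 630.979.
Standard quotas: Oakdale 13.2905, Rivermont 7.3901, Pinehurst 4.0160, Claybrook 9.5376, Stonebridge 2.1554, Millford 3.5627, Ashgrove 7.0478.
Lower quotas: Oakdale 13, Rivermont 7, Pinehurst 4, Claybrook 9, Stonebridge 2, Millford 3, Ashgrove 7 (sum 45, leaving 2 seats).
Remainders in descending order: Millford 0.5627, Claybrook 0.5376, Rivermont 0.3901, Oakdale 0.2905, Stonebridge 0.1554, Ashgrove 0.0478, Pinehurst 0.0160.
Largest remainders: Millford, Claybrook receive the extra seats.
Pinehurst receives 4.

4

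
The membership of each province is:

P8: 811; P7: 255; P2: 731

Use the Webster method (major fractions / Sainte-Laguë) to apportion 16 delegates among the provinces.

P8=7, P7=2, P2=7

Standard divisor 1797/16 ≈ 112.312; standard quotas: P8 7.221, P7 2.270, P2 6.509.
Rounding to the nearest integer gives P8 7, P7 2, P2 7 — total 16, matching the house size, so no adjustment is needed.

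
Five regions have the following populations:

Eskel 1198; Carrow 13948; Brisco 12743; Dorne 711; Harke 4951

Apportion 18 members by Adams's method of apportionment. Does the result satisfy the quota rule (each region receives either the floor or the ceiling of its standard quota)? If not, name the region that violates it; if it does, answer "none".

Standard quotas: Eskel 0.643, Carrow 7.483, Brisco 6.837, Dorne 0.381, Harke 2.656.
Adams allocation: Eskel 1, Carrow 7, Brisco 6, Dorne 1, Harke 3.
Every allocation lies between the lower and upper quota.

none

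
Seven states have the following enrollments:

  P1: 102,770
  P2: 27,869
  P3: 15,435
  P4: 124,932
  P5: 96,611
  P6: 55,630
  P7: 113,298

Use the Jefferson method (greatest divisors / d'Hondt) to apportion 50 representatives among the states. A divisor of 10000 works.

With modified divisor 10000: modified quotas P1 10.277, P2 2.787, P3 1.544, P4 12.493, P5 9.661, P6 5.563, P7 11.330.
Rounding down: P1 10, P2 2, P3 1, P4 12, P5 9, P6 5, P7 11 (total 50).

P1 10; P2 2; P3 1; P4 12; P5 9; P6 5; P7 11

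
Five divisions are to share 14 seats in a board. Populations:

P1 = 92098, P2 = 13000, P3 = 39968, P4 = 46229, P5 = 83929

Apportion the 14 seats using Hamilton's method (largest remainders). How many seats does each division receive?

The standard divisor is 275224/14 ≈ 19658.857.
Standard quotas: P1 4.6848, P2 0.6613, P3 2.0331, P4 2.3516, P5 4.2693.
Lower quotas: P1 4, P2 0, P3 2, P4 2, P5 4 (sum 12, leaving 2 seats).
Remainders in descending order: P1 0.6848, P2 0.6613, P4 0.3516, P5 0.2693, P3 0.0331.
The surplus seats go to P1, P2.

P1: 5, P2: 1, P3: 2, P4: 2, P5: 4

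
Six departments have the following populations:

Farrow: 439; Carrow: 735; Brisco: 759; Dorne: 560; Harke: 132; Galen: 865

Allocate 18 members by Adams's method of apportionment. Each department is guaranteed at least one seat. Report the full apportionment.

Standard divisor 3490/18 ≈ 193.889; standard quotas: Farrow 2.264, Carrow 3.791, Brisco 3.915, Dorne 2.888, Harke 0.681, Galen 4.461.
Rounding up gives 3, 4, 4, 3, 1, 5 = 20 seats, so the divisor must be adjusted.
With modified divisor 230: modified quotas Farrow 1.909, Carrow 3.196, Brisco 3.300, Dorne 2.435, Harke 0.574, Galen 3.761.
Rounding up: Farrow 2, Carrow 4, Brisco 4, Dorne 3, Harke 1, Galen 4 (total 18).

Farrow 2, Carrow 4, Brisco 4, Dorne 3, Harke 1, Galen 4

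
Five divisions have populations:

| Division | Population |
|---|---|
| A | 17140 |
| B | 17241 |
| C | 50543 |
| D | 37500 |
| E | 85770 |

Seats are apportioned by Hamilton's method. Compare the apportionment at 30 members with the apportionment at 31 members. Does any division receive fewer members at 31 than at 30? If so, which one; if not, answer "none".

A

At 30 seats: A 3, B 3, C 7, D 5, E 12.
At 31 seats: A 2, B 3, C 7, D 6, E 13.
A drops from 3 to 2.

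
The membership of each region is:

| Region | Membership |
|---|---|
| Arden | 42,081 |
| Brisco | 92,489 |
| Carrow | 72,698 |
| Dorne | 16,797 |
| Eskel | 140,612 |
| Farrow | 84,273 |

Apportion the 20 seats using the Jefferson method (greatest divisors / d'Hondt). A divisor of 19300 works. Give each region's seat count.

Arden: 2; Brisco: 4; Carrow: 3; Dorne: 0; Eskel: 7; Farrow: 4

With modified divisor 19300: modified quotas Arden 2.180, Brisco 4.792, Carrow 3.767, Dorne 0.870, Eskel 7.286, Farrow 4.366.
Rounding down: Arden 2, Brisco 4, Carrow 3, Dorne 0, Eskel 7, Farrow 4 (total 20).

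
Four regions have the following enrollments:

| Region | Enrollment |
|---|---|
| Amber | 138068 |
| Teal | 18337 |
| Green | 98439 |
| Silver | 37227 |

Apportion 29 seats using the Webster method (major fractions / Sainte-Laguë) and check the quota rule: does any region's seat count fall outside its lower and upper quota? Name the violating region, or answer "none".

Standard quotas: Amber 13.709, Teal 1.821, Green 9.774, Silver 3.696.
Webster allocation: Amber 13, Teal 2, Green 10, Silver 4.
Every allocation lies between the lower and upper quota.

none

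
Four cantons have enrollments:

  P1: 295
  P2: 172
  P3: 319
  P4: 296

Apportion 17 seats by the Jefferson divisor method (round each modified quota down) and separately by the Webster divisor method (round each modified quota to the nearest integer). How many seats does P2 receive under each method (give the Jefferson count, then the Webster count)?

Jefferson: P1 5, P2 2, P3 5, P4 5.
Webster: P1 4, P2 3, P3 5, P4 5.
P2 gets 2 under Jefferson and 3 under Webster.

2 and 3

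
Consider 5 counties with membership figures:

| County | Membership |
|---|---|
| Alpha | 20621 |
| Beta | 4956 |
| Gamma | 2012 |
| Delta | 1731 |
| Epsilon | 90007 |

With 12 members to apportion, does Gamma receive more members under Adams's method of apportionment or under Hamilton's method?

Adams

Adams: Alpha 2, Beta 1, Gamma 1, Delta 1, Epsilon 7.
Hamilton: Alpha 2, Beta 1, Gamma 0, Delta 0, Epsilon 9.
Gamma gets 1 under Adams and 0 under Hamilton.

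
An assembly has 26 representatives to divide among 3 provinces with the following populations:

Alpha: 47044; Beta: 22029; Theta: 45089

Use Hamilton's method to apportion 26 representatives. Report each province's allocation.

Alpha 11; Beta 5; Theta 10

Standard divisor: 114162 ÷ 26 ≈ 4390.846.
Standard quotas: Alpha 10.7141, Beta 5.0170, Theta 10.2689.
Lower quotas: Alpha 10, Beta 5, Theta 10 (sum 25, leaving 1 seat).
Remainders in descending order: Alpha 0.7141, Theta 0.2689, Beta 0.0170.
The surplus seat goes to Alpha.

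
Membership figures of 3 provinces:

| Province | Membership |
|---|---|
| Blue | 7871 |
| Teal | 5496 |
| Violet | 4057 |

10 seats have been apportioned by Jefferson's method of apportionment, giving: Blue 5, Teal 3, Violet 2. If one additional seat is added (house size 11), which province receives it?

Teal

Priority for the next seat is population ÷ (current seats + 1).
Priorities: Blue 1311.833, Teal 1374.000, Violet 1352.333.
Highest priority: Teal.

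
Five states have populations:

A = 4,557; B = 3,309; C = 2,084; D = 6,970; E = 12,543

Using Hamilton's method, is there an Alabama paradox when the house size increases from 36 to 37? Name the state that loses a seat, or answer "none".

At 36 seats: A 6, B 4, C 3, D 8, E 15.
At 37 seats: A 6, B 4, C 2, D 9, E 16.
C drops from 3 to 2.

C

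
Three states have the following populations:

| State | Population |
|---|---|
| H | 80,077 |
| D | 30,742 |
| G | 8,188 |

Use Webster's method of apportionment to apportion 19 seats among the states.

Standard divisor 119007/19 ≈ 6263.526; standard quotas: H 12.785, D 4.908, G 1.307.
Rounding to the nearest integer gives H 13, D 5, G 1 — total 19, matching the house size, so no adjustment is needed.

H: 13, D: 5, G: 1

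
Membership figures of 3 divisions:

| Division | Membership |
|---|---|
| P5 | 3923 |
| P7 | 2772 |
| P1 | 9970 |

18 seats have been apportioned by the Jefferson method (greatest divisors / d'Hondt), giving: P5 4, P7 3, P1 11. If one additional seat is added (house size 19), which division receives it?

Priority for the next seat is population ÷ (current seats + 1).
Priorities: P5 784.600, P7 693.000, P1 830.833.
Highest priority: P1.

P1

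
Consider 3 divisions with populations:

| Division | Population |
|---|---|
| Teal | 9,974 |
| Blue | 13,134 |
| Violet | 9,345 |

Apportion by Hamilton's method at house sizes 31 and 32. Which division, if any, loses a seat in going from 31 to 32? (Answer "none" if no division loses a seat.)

At 31 seats: Teal 9, Blue 13, Violet 9.
At 32 seats: Teal 10, Blue 13, Violet 9.
No division's allocation decreased.

none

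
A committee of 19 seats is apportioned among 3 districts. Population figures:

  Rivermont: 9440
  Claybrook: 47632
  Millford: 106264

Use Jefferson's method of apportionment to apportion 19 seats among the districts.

Standard divisor 163336/19 ≈ 8596.632; standard quotas: Rivermont 1.098, Claybrook 5.541, Millford 12.361.
Rounding down gives 1, 5, 12 = 18 seats, so the divisor must be adjusted.
With modified divisor 8100: modified quotas Rivermont 1.165, Claybrook 5.880, Millford 13.119.
Rounding down: Rivermont 1, Claybrook 5, Millford 13 (total 19).

Rivermont 1; Claybrook 5; Millford 13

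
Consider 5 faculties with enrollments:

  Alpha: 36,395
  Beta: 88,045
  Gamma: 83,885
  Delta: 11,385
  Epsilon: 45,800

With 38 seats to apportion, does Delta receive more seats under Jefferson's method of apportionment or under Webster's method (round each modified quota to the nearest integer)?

Jefferson: Alpha 5, Beta 13, Gamma 12, Delta 1, Epsilon 7.
Webster: Alpha 5, Beta 12, Gamma 12, Delta 2, Epsilon 7.
Delta gets 1 under Jefferson and 2 under Webster.

Webster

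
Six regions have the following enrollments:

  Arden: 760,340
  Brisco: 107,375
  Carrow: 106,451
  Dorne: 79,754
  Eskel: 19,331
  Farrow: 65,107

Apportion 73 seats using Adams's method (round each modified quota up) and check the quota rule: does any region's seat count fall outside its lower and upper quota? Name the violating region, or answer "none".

Standard quotas: Arden 48.759, Brisco 6.886, Carrow 6.826, Dorne 5.114, Eskel 1.240, Farrow 4.175.
Adams allocation: Arden 47, Brisco 7, Carrow 7, Dorne 5, Eskel 2, Farrow 5.
Arden has quota 48.759 (lower 48, upper 49) but receives 47 — outside the quota interval.

Arden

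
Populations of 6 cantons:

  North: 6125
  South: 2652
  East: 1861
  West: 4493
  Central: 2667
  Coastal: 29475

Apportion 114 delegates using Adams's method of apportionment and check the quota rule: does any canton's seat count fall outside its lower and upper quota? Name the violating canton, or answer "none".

Coastal

Standard quotas: North 14.771, South 6.395, East 4.488, West 10.835, Central 6.432, Coastal 71.080.
Adams allocation: North 15, South 7, East 5, West 11, Central 7, Coastal 69.
Coastal has quota 71.080 (lower 71, upper 72) but receives 69 — outside the quota interval.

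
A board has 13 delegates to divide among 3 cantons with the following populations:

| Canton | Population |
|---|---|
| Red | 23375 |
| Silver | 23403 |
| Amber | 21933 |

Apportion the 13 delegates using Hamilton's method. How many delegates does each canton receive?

Red: 4, Silver: 5, Amber: 4

Standard divisor: 68711 ÷ 13 ≈ 5285.462.
Standard quotas: Red 4.4225, Silver 4.4278, Amber 4.1497.
Lower quotas: Red 4, Silver 4, Amber 4 (sum 12, leaving 1 seat).
Remainders in descending order: Silver 0.4278, Red 0.4225, Amber 0.1497.
Largest remainder: Silver receives the extra seat.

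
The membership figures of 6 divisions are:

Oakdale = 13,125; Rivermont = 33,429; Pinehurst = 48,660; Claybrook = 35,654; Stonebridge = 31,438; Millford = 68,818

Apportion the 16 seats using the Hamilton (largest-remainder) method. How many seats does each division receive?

Total 231124; standard divisor 231124/16 ≈ 14445.25.
Standard quotas: Oakdale 0.9086, Rivermont 2.3142, Pinehurst 3.3686, Claybrook 2.4682, Stonebridge 2.1764, Millford 4.7641.
Lower quotas: Oakdale 0, Rivermont 2, Pinehurst 3, Claybrook 2, Stonebridge 2, Millford 4 (sum 13, leaving 3 seats).
Remainders in descending order: Oakdale 0.9086, Millford 0.7641, Claybrook 0.4682, Pinehurst 0.3686, Rivermont 0.3142, Stonebridge 0.1764.
Largest remainders: Oakdale, Millford, Claybrook receive the extra seats.

Oakdale: 1, Rivermont: 2, Pinehurst: 3, Claybrook: 3, Stonebridge: 2, Millford: 5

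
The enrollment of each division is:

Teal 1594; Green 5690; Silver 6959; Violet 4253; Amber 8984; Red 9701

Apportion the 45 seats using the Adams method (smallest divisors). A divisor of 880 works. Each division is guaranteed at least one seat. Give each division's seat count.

Teal: 2, Green: 7, Silver: 8, Violet: 5, Amber: 11, Red: 12

With modified divisor 880: modified quotas Teal 1.811, Green 6.466, Silver 7.908, Violet 4.833, Amber 10.209, Red 11.024.
Rounding up: Teal 2, Green 7, Silver 8, Violet 5, Amber 11, Red 12 (total 45).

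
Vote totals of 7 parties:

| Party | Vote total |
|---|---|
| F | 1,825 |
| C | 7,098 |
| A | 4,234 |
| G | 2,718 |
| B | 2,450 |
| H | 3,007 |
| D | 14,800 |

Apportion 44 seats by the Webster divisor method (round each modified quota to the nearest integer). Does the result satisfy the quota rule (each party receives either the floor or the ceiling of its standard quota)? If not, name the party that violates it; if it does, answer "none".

Standard quotas: F 2.222, C 8.644, A 5.156, G 3.310, B 2.984, H 3.662, D 18.023.
Webster allocation: F 2, C 9, A 5, G 3, B 3, H 4, D 18.
Every allocation lies between the lower and upper quota.

none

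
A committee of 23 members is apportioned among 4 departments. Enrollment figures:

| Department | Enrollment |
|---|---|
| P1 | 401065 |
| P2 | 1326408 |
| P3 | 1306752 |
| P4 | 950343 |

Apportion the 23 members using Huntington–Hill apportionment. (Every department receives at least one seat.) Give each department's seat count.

P1 2, P2 8, P3 8, P4 5

With divisor 174065: modified quotas P1 2.304, P2 7.620, P3 7.507, P4 5.460.
Geometric-mean thresholds: P1 √(2·3)=2.449, P2 √(7·8)=7.483, P3 √(7·8)=7.483, P4 √(5·6)=5.477.
Each quota rounded against its threshold gives P1 2, P2 8, P3 8, P4 5 (total 23).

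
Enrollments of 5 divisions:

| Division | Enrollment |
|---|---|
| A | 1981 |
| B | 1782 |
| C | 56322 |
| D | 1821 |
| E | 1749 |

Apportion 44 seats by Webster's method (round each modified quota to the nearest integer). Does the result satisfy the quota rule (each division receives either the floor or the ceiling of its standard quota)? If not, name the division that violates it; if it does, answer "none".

C

Standard quotas: A 1.369, B 1.232, C 38.931, D 1.259, E 1.209.
Webster allocation: A 1, B 1, C 40, D 1, E 1.
C has quota 38.931 (lower 38, upper 39) but receives 40 — outside the quota interval.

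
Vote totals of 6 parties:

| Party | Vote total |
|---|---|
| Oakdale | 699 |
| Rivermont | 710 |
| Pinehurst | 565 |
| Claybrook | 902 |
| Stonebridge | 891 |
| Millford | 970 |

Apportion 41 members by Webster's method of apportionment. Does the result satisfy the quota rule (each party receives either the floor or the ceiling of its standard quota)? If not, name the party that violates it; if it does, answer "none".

none

Standard quotas: Oakdale 6.050, Rivermont 6.145, Pinehurst 4.890, Claybrook 7.807, Stonebridge 7.712, Millford 8.396.
Webster allocation: Oakdale 6, Rivermont 6, Pinehurst 5, Claybrook 8, Stonebridge 8, Millford 8.
Every allocation lies between the lower and upper quota.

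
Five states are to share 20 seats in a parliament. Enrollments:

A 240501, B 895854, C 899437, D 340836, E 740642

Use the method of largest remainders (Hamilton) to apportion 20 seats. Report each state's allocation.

A 1, B 6, C 6, D 2, E 5

The standard divisor is 3117270/20 ≈ 155863.5.
Standard quotas: A 1.5430, B 5.7477, C 5.7707, D 2.1868, E 4.7519.
Lower quotas: A 1, B 5, C 5, D 2, E 4 (sum 17, leaving 3 seats).
Remainders in descending order: C 0.7707, E 0.7519, B 0.7477, A 0.5430, D 0.1868.
Largest remainders: C, E, B receive the extra seats.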